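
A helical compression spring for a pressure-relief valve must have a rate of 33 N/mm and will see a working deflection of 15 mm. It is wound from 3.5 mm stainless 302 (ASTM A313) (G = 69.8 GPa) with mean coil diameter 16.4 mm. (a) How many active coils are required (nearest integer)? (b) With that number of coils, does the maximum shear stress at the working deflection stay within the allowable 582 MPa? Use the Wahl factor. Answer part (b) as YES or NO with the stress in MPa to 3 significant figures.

N_a = Gd⁴/(8D³k) = (69.8×10³)(3.5⁴)/(8·16.4³·33) = 8.995 → N_a = 9
Actual rate k = Gd⁴/(8D³·9) = 32.981 N/mm
Working load F = kδ = 32.981·15 = 494.71 N
C = 16.4/3.5 = 4.6857; K_W = (4C−1)/(4C−4)+0.615/C = 1.3347
τ_max = K_W·8FD/(πd³) = 1.3347·481.88 = 643.18 MPa
τ_max > 582 MPa → exceeds allowable

(a) 9 coils; (b) NO, τ_max = 643 MPa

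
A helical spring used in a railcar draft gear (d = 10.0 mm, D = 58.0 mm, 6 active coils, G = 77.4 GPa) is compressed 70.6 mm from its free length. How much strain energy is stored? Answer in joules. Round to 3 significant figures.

206 J

k = Gd⁴/(8D³N_a) = (77.4×10³)(10.0⁴)/(8·58.0³·6) = 82.645 N/mm
U = ½kδ² = 0.5 × 82.645 × 70.6² = 2.0597e+05 N·mm = 205.97 J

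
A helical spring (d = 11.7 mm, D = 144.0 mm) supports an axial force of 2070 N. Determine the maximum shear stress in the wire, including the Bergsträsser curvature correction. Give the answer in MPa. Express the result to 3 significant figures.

525 MPa

Spring index C = D/d = 144.0/11.7 = 12.3077
K_B = (4C+2)/(4C−3) = 51.231/46.231 = 1.1082
τ₀ = 8FD/(πd³) = 8·2070·144.0/(π·11.7³) = 2.38464e+06/5031.6 = 473.93 MPa
τ_max = K·τ₀ = 1.1082 × 473.93 = 525.19 MPa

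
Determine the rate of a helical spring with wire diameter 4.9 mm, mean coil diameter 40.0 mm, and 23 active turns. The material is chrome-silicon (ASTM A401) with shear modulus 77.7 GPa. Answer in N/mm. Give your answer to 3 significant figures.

3.80 N/mm

k = Gd⁴/(8D³N_a) = (77.7×10³ × 4.9⁴) / (8 × 40.0³ × 23)
  = 4.47925e+07 / 1.1776e+07 = 3.8037 N/mm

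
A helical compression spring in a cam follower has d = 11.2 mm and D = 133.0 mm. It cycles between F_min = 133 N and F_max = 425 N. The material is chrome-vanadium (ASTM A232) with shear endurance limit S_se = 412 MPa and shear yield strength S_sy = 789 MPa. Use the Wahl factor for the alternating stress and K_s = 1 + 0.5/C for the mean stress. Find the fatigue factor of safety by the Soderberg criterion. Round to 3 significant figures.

C = D/d = 133.0/11.2 = 11.8750; K_W = (4C−1)/(4C−4)+0.615/C = 1.1208; K_s = 1+0.5/C = 1.0421
F_a = (F_max−F_min)/2 = 146 N; F_m = (F_max+F_min)/2 = 279 N
τ_a = K_W·8F_aD/(πd³) = 1.1208 × 35.196 = 39.446 MPa
τ_m = K_s·8F_mD/(πd³) = 1.0421 × 67.258 = 70.09 MPa
Soderberg: 1/n_f = τ_a/S_se + τ_m/S_sy = 39.446/412 + 70.09/789 = 0.09574 + 0.08883 = 0.18458
n_f = 1/0.18458 = 5.418

5.42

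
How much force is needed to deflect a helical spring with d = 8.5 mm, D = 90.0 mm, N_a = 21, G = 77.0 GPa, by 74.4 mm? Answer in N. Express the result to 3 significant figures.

244 N

k = Gd⁴/(8D³N_a) = (77.0×10³)(8.5⁴)/(8·90.0³·21) = 3.2819 N/mm
F = k·δ = 3.2819 × 74.4 = 244.18 N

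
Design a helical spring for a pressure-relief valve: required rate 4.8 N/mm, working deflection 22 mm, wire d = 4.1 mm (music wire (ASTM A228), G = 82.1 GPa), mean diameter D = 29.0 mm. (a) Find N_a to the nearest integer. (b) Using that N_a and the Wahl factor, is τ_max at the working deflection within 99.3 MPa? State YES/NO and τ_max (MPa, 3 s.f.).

N_a = Gd⁴/(8D³k) = (82.1×10³)(4.1⁴)/(8·29.0³·4.8) = 24.77 → N_a = 25
Actual rate k = Gd⁴/(8D³·25) = 4.7561 N/mm
Working load F = kδ = 4.7561·22 = 104.64 N
C = 29.0/4.1 = 7.0732; K_W = (4C−1)/(4C−4)+0.615/C = 1.2104
τ_max = K_W·8FD/(πd³) = 1.2104·112.12 = 135.71 MPa
τ_max > 99.3 MPa → exceeds allowable

(a) 25 coils; (b) NO, τ_max = 136 MPa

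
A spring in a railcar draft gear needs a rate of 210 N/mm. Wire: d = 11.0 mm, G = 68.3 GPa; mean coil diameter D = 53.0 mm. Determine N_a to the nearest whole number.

4

N_a = Gd⁴/(8D³k) = (68.3×10³ × 11.0⁴)/(8 × 53.0³ × 210)
    = 9.9998e+08 / 2.50113e+08 = 3.998 → 4 coils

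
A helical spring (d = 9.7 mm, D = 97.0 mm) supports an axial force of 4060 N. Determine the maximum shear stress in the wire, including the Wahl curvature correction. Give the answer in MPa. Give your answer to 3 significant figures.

1260 MPa

Spring index C = D/d = 97.0/9.7 = 10.0000
K_W = (4C−1)/(4C−4) + 0.615/C = 39.000/36.000 + 0.0615 = 1.1448
τ₀ = 8FD/(πd³) = 8·4060·97.0/(π·9.7³) = 3.15056e+06/2867.2 = 1098.8 MPa
τ_max = K·τ₀ = 1.1448 × 1098.8 = 1258 MPa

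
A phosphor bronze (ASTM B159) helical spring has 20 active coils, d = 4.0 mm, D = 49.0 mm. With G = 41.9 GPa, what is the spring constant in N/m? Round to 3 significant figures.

k = Gd⁴/(8D³N_a) = (41.9×10³ × 4.0⁴) / (8 × 49.0³ × 20)
  = 1.07264e+07 / 1.88238e+07 = 0.56983 N/mm = 569.83 N/m

570 N/m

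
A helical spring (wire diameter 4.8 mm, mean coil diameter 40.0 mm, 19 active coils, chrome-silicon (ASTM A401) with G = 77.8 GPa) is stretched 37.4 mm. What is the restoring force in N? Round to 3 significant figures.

159 N

k = Gd⁴/(8D³N_a) = (77.8×10³)(4.8⁴)/(8·40.0³·19) = 4.2454 N/mm
F = k·δ = 4.2454 × 37.4 = 158.78 N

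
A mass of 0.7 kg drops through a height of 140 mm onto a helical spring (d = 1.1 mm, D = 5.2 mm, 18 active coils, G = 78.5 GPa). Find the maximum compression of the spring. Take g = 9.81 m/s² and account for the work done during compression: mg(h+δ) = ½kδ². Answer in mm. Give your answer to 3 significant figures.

k = Gd⁴/(8D³N_a) = (78.5×10³)(1.1⁴)/(8·5.2³·18) = 5.6763 N/mm
W = mg = 0.7 × 9.81 = 6.867 N
½kδ² − Wδ − Wh = 0 → δ = (W + √(W² + 2kWh))/k
δ = (6.867 + √(47.156 + 10914.2))/5.6763 = (6.867 + 104.7)/5.6763 = 19.654 mm

19.7 mm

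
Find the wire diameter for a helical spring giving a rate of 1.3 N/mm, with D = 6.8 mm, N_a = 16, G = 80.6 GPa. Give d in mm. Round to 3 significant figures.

d = (8D³N_a·k / G)^(1/4) = (8·6.8³·16·1.3 / (80.6×10³))^0.25
  = (0.64915)^0.25 = 0.8976 mm

0.898 mm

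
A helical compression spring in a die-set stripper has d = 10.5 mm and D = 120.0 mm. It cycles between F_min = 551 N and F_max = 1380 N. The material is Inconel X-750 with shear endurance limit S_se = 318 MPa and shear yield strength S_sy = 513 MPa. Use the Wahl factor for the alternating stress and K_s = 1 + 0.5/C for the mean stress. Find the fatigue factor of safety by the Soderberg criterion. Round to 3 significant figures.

C = D/d = 120.0/10.5 = 11.4286; K_W = (4C−1)/(4C−4)+0.615/C = 1.1257; K_s = 1+0.5/C = 1.0437
F_a = (F_max−F_min)/2 = 414.5 N; F_m = (F_max+F_min)/2 = 965.5 N
τ_a = K_W·8F_aD/(πd³) = 1.1257 × 109.42 = 123.17 MPa
τ_m = K_s·8F_mD/(πd³) = 1.0437 × 254.86 = 266.01 MPa
Soderberg: 1/n_f = τ_a/S_se + τ_m/S_sy = 123.17/318 + 266.01/513 = 0.38733 + 0.51854 = 0.90588
n_f = 1/0.90588 = 1.104

1.10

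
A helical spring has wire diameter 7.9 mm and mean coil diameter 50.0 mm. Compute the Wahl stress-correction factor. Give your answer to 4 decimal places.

1.2379

C = D/d = 50.0/7.9 = 6.3291
K_W = (4C−1)/(4C−4) + 0.615/C = 24.316/21.316 + 0.0972 = 1.2379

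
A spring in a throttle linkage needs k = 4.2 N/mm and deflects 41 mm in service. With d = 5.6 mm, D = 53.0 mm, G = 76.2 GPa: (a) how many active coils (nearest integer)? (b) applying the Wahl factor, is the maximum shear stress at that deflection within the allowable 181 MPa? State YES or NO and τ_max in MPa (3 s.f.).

N_a = Gd⁴/(8D³k) = (76.2×10³)(5.6⁴)/(8·53.0³·4.2) = 14.98 → N_a = 15
Actual rate k = Gd⁴/(8D³·15) = 4.1947 N/mm
Working load F = kδ = 4.1947·41 = 171.98 N
C = 53.0/5.6 = 9.4643; K_W = (4C−1)/(4C−4)+0.615/C = 1.1536
τ_max = K_W·8FD/(πd³) = 1.1536·132.17 = 152.47 MPa
τ_max ≤ 181 MPa → acceptable

(a) 15 coils; (b) YES, τ_max = 152 MPa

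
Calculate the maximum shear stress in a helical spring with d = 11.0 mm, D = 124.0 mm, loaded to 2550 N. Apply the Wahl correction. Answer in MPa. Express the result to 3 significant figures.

Spring index C = D/d = 124.0/11.0 = 11.2727
K_W = (4C−1)/(4C−4) + 0.615/C = 44.091/41.091 + 0.0546 = 1.1276
τ₀ = 8FD/(πd³) = 8·2550·124.0/(π·11.0³) = 2.5296e+06/4181.5 = 604.96 MPa
τ_max = K·τ₀ = 1.1276 × 604.96 = 682.13 MPa

682 MPa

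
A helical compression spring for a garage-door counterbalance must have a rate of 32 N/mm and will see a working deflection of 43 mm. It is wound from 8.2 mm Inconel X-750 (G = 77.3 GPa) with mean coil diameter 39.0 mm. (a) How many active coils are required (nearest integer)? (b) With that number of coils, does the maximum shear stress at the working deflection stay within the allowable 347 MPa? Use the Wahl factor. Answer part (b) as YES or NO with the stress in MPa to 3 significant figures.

(a) 23 coils; (b) YES, τ_max = 330 MPa

N_a = Gd⁴/(8D³k) = (77.3×10³)(8.2⁴)/(8·39.0³·32) = 23.01 → N_a = 23
Actual rate k = Gd⁴/(8D³·23) = 32.02 N/mm
Working load F = kδ = 32.02·43 = 1376.9 N
C = 39.0/8.2 = 4.7561; K_W = (4C−1)/(4C−4)+0.615/C = 1.3290
τ_max = K_W·8FD/(πd³) = 1.3290·248 = 329.59 MPa
τ_max ≤ 347 MPa → acceptable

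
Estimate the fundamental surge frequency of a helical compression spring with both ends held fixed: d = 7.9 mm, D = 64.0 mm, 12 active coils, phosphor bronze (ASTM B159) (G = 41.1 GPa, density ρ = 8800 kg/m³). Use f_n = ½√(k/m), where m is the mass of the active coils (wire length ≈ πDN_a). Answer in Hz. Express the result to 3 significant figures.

k = Gd⁴/(8D³N_a) = (41.1×10³)(7.9⁴)/(8·64.0³·12) = 6.3612 N/mm = 6361.2 N/m
Wire length L = πDN_a = π·64.0·12 = 2412.7 mm
m = ρ·(πd²/4)·L = 8800 × 49.017×10⁻⁶ m² × 2.4127 m = 1.0407 kg
f_n = ½√(k/m) = 0.5·√(6361.2/1.0407) = 0.5·√(6112.3) = 39.09 Hz

39.1 Hz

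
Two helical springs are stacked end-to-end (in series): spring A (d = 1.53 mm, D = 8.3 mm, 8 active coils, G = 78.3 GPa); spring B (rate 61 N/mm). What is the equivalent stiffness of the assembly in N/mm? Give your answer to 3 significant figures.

9.83 N/mm

k_A = Gd⁴/(8D³N_a) = (78.3×10³)(1.53⁴)/(8·8.3³·8) = 11.725 N/mm
Series: 1/k_eq = 1/11.725 + 1/61 = 0.10168; k_eq = 9.8347 N/mm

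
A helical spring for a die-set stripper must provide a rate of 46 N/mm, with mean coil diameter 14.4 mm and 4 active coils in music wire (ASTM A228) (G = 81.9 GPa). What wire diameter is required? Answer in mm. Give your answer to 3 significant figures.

2.71 mm

d = (8D³N_a·k / G)^(1/4) = (8·14.4³·4·46 / (81.9×10³))^0.25
  = (53.668)^0.25 = 2.7066 mm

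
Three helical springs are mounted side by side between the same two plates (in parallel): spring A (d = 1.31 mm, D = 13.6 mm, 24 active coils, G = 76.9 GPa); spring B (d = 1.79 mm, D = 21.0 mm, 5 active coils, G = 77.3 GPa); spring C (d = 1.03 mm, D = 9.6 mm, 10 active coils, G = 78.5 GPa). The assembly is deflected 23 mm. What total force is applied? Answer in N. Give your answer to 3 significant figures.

k_A = Gd⁴/(8D³N_a) = (76.9×10³)(1.31⁴)/(8·13.6³·24) = 0.46891 N/mm
k_B = Gd⁴/(8D³N_a) = (77.3×10³)(1.79⁴)/(8·21.0³·5) = 2.1423 N/mm
k_C = Gd⁴/(8D³N_a) = (78.5×10³)(1.03⁴)/(8·9.6³·10) = 1.2483 N/mm
Parallel: k_eq = 0.46891 + 2.1423 + 1.2483 = 3.8595 N/mm
F = k_eq·δ = 3.8595·23 = 88.768 N

88.8 N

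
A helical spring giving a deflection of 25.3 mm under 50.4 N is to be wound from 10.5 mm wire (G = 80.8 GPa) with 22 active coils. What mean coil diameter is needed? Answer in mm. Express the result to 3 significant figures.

141 mm

Required rate k = F/δ = 50.4/25.3 = 1.9921 N/mm
D = (Gd⁴/(8N_a·k))^(1/3) = (80.8×10³·10.5⁴/(8·22·1.9921))^(1/3)
  = (2.80121e+06)^(1/3) = 140.9663 mm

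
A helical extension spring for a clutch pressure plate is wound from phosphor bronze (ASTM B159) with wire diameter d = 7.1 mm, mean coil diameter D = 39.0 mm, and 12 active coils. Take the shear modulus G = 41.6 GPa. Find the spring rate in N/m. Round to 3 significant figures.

k = Gd⁴/(8D³N_a) = (41.6×10³ × 7.1⁴) / (8 × 39.0³ × 12)
  = 1.05713e+08 / 5.69462e+06 = 18.564 N/mm = 18564 N/m

18600 N/m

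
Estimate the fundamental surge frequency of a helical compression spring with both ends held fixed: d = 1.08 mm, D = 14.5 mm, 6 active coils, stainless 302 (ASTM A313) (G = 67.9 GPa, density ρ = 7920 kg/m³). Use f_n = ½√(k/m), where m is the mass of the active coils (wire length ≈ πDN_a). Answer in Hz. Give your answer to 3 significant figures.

282 Hz

k = Gd⁴/(8D³N_a) = (67.9×10³)(1.08⁴)/(8·14.5³·6) = 0.63128 N/mm = 631.28 N/m
Wire length L = πDN_a = π·14.5·6 = 273.32 mm
m = ρ·(πd²/4)·L = 7920 × 0.91609×10⁻⁶ m² × 0.27332 m = 0.001983 kg
f_n = ½√(k/m) = 0.5·√(631.28/0.001983) = 0.5·√(3.1834e+05) = 282.11 Hz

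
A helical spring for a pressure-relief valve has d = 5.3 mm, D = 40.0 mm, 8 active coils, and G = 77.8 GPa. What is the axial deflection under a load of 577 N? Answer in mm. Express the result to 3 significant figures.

k = Gd⁴/(8D³N_a) = (77.8×10³)(5.3⁴)/(8·40.0³·8) = 14.987 N/mm
δ = F/k = 577 / 14.987 = 38.499 mm

38.5 mm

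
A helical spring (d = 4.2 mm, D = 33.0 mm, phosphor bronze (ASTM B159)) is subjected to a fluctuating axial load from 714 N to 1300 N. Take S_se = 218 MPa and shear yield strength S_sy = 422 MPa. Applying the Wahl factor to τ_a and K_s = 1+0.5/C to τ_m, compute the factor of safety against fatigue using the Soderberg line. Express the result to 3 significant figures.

0.213

C = D/d = 33.0/4.2 = 7.8571; K_W = (4C−1)/(4C−4)+0.615/C = 1.1876; K_s = 1+0.5/C = 1.0636
F_a = (F_max−F_min)/2 = 293 N; F_m = (F_max+F_min)/2 = 1007 N
τ_a = K_W·8F_aD/(πd³) = 1.1876 × 332.33 = 394.69 MPa
τ_m = K_s·8F_mD/(πd³) = 1.0636 × 1142.2 = 1214.9 MPa
Soderberg: 1/n_f = τ_a/S_se + τ_m/S_sy = 394.69/218 + 1214.9/422 = 1.81053 + 2.87883 = 4.6894
n_f = 1/4.6894 = 0.2132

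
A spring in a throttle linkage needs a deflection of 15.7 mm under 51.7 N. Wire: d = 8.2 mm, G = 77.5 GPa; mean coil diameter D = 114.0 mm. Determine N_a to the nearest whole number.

9

Required rate k = F/δ = 51.7/15.7 = 3.293 N/mm
N_a = Gd⁴/(8D³k) = (77.5×10³ × 8.2⁴)/(8 × 114.0³ × 3.293)
    = 3.50394e+08 / 3.90297e+07 = 8.978 → 9 coils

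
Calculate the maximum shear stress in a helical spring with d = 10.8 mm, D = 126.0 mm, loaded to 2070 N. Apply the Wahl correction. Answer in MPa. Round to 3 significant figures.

Spring index C = D/d = 126.0/10.8 = 11.6667
K_W = (4C−1)/(4C−4) + 0.615/C = 45.667/42.667 + 0.0527 = 1.1230
τ₀ = 8FD/(πd³) = 8·2070·126.0/(π·10.8³) = 2.08656e+06/3957.5 = 527.24 MPa
τ_max = K·τ₀ = 1.1230 × 527.24 = 592.11 MPa

592 MPa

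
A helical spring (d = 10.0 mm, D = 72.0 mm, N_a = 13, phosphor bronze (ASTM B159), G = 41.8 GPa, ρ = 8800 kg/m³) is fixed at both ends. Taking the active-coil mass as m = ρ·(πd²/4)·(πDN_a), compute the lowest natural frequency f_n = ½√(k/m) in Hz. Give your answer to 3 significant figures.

k = Gd⁴/(8D³N_a) = (41.8×10³)(10.0⁴)/(8·72.0³·13) = 10.768 N/mm = 10768 N/m
Wire length L = πDN_a = π·72.0·13 = 2940.5 mm
m = ρ·(πd²/4)·L = 8800 × 78.54×10⁻⁶ m² × 2.9405 m = 2.0323 kg
f_n = ½√(k/m) = 0.5·√(10768/2.0323) = 0.5·√(5298.4) = 36.395 Hz

36.4 Hz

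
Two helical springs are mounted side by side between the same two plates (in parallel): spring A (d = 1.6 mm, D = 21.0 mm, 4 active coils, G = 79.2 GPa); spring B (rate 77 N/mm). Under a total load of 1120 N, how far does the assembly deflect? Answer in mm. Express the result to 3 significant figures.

14.2 mm

k_A = Gd⁴/(8D³N_a) = (79.2×10³)(1.6⁴)/(8·21.0³·4) = 1.7514 N/mm
Parallel: k_eq = 1.7514 + 77 = 78.751 N/mm
δ = F/k_eq = 1120/78.751 = 14.222 mm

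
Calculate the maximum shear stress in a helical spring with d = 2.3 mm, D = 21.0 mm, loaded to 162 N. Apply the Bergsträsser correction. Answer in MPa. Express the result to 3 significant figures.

818 MPa

Spring index C = D/d = 21.0/2.3 = 9.1304
K_B = (4C+2)/(4C−3) = 38.522/33.522 = 1.1492
τ₀ = 8FD/(πd³) = 8·162·21.0/(π·2.3³) = 27216/38.224 = 712.02 MPa
τ_max = K·τ₀ = 1.1492 × 712.02 = 818.22 MPa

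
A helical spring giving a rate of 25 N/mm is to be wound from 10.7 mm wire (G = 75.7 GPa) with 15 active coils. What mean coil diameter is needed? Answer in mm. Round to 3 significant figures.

D = (Gd⁴/(8N_a·k))^(1/3) = (75.7×10³·10.7⁴/(8·15·25))^(1/3)
  = (330758)^(1/3) = 69.1571 mm

69.2 mm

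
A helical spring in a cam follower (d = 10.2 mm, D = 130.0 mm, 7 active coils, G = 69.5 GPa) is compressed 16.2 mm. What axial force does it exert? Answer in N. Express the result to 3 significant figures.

99.1 N

k = Gd⁴/(8D³N_a) = (69.5×10³)(10.2⁴)/(8·130.0³·7) = 6.1146 N/mm
F = k·δ = 6.1146 × 16.2 = 99.056 N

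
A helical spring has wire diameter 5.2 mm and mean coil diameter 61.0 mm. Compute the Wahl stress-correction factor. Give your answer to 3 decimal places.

1.122

C = D/d = 61.0/5.2 = 11.7308
K_W = (4C−1)/(4C−4) + 0.615/C = 45.923/42.923 + 0.0524 = 1.1223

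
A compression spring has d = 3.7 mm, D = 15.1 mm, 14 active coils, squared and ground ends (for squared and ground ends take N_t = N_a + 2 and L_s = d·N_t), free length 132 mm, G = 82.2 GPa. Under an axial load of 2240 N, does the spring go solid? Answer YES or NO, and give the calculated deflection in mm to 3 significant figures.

NO, δ = 56.1 mm

k = Gd⁴/(8D³N_a) = (82.2×10³)(3.7⁴)/(8·15.1³·14) = 39.951 N/mm
N_t = 16; L_s = 3.7·16 = 59.2 mm; δ_solid = L₀ − L_s = 132 − 59.2 = 72.8 mm
δ = F/k = 2240/39.951 = 56.068 mm
δ < δ_solid → spring does not go solid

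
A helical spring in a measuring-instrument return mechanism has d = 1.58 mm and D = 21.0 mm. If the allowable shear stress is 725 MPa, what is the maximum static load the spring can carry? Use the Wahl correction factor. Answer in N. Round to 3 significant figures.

48.3 N

C = D/d = 21.0/1.58 = 13.2911
K_W = (4C−1)/(4C−4) + 0.615/C = 52.165/49.165 + 0.0463 = 1.1073
τ_max = K·8FD/(πd³) → F_max = τ_allow·πd³/(8DK)
F_max = 725·π·1.58³/(8·21.0·1.1073) = 8983.8/186.02 = 48.293 N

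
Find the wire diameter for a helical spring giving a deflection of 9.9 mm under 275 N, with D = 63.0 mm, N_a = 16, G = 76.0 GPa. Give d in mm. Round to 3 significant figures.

10.4 mm

Required rate k = F/δ = 275/9.9 = 27.778 N/mm
d = (8D³N_a·k / G)^(1/4) = (8·63.0³·16·27.778 / (76.0×10³))^0.25
  = (11698)^0.25 = 10.3999 mm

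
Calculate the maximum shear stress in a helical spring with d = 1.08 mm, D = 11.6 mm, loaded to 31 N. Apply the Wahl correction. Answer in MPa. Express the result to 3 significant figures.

Spring index C = D/d = 11.6/1.08 = 10.7407
K_W = (4C−1)/(4C−4) + 0.615/C = 41.963/38.963 + 0.0573 = 1.1343
τ₀ = 8FD/(πd³) = 8·31·11.6/(π·1.08³) = 2876.8/3.9575 = 726.92 MPa
τ_max = K·τ₀ = 1.1343 × 726.92 = 824.52 MPa

825 MPa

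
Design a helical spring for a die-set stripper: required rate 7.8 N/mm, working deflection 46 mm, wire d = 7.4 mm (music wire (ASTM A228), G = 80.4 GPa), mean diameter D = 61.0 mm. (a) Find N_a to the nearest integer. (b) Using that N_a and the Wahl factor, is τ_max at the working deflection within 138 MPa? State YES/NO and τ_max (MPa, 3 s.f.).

N_a = Gd⁴/(8D³k) = (80.4×10³)(7.4⁴)/(8·61.0³·7.8) = 17.02 → N_a = 17
Actual rate k = Gd⁴/(8D³·17) = 7.8101 N/mm
Working load F = kδ = 7.8101·46 = 359.26 N
C = 61.0/7.4 = 8.2432; K_W = (4C−1)/(4C−4)+0.615/C = 1.1782
τ_max = K_W·8FD/(πd³) = 1.1782·137.72 = 162.25 MPa
τ_max > 138 MPa → exceeds allowable

(a) 17 coils; (b) NO, τ_max = 162 MPa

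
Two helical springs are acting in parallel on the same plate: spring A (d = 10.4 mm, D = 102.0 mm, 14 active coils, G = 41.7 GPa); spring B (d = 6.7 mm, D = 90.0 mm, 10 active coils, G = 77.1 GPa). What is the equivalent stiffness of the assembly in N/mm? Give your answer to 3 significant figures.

k_A = Gd⁴/(8D³N_a) = (41.7×10³)(10.4⁴)/(8·102.0³·14) = 4.1044 N/mm
k_B = Gd⁴/(8D³N_a) = (77.1×10³)(6.7⁴)/(8·90.0³·10) = 2.664 N/mm
Parallel: k_eq = 4.1044 + 2.664 = 6.7684 N/mm

6.77 N/mm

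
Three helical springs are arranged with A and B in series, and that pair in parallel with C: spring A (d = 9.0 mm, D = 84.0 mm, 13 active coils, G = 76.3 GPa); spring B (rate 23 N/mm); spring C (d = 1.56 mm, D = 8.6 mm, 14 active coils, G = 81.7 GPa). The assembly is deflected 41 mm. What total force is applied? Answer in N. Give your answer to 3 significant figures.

525 N

k_A = Gd⁴/(8D³N_a) = (76.3×10³)(9.0⁴)/(8·84.0³·13) = 8.1213 N/mm
k_C = Gd⁴/(8D³N_a) = (81.7×10³)(1.56⁴)/(8·8.6³·14) = 6.7921 N/mm
Springs A,B series: k_AB = 1/(1/8.1213+1/23) = 6.002 N/mm; parallel with C: k_eq = 6.002+6.7921 = 12.794 N/mm
F = k_eq·δ = 12.794·41 = 524.56 N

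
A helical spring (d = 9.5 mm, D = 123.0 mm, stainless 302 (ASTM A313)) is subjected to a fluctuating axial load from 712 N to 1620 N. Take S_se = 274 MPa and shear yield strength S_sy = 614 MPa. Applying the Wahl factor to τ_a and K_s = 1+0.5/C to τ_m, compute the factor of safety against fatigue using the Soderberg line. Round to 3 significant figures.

0.718

C = D/d = 123.0/9.5 = 12.9474; K_W = (4C−1)/(4C−4)+0.615/C = 1.1103; K_s = 1+0.5/C = 1.0386
F_a = (F_max−F_min)/2 = 454 N; F_m = (F_max+F_min)/2 = 1166 N
τ_a = K_W·8F_aD/(πd³) = 1.1103 × 165.86 = 184.15 MPa
τ_m = K_s·8F_mD/(πd³) = 1.0386 × 425.96 = 442.41 MPa
Soderberg: 1/n_f = τ_a/S_se + τ_m/S_sy = 184.15/274 + 442.41/614 = 0.67206 + 0.72054 = 1.3926
n_f = 1/1.3926 = 0.7181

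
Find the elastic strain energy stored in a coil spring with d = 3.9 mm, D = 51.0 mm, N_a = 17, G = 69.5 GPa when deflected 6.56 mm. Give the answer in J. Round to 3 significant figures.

0.0192 J

k = Gd⁴/(8D³N_a) = (69.5×10³)(3.9⁴)/(8·51.0³·17) = 0.89124 N/mm
U = ½kδ² = 0.5 × 0.89124 × 6.56² = 19.177 N·mm = 0.019177 J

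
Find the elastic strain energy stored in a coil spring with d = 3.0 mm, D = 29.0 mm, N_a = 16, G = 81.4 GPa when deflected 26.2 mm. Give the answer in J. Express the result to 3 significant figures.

k = Gd⁴/(8D³N_a) = (81.4×10³)(3.0⁴)/(8·29.0³·16) = 2.1121 N/mm
U = ½kδ² = 0.5 × 2.1121 × 26.2² = 724.9 N·mm = 0.7249 J

0.725 J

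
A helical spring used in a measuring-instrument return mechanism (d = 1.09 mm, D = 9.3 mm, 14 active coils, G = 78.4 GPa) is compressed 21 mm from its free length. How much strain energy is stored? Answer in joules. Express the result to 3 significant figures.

0.271 J

k = Gd⁴/(8D³N_a) = (78.4×10³)(1.09⁴)/(8·9.3³·14) = 1.2284 N/mm
U = ½kδ² = 0.5 × 1.2284 × 21² = 270.87 N·mm = 0.27087 J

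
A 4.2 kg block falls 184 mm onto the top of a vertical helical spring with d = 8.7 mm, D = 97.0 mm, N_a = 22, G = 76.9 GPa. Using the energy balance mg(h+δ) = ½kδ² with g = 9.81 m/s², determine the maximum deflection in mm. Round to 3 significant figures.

90.9 mm

k = Gd⁴/(8D³N_a) = (76.9×10³)(8.7⁴)/(8·97.0³·22) = 2.7427 N/mm
W = mg = 4.2 × 9.81 = 41.202 N
½kδ² − Wδ − Wh = 0 → δ = (W + √(W² + 2kWh))/k
δ = (41.202 + √(1697.6 + 41585.5))/2.7427 = (41.202 + 208.05)/2.7427 = 90.877 mm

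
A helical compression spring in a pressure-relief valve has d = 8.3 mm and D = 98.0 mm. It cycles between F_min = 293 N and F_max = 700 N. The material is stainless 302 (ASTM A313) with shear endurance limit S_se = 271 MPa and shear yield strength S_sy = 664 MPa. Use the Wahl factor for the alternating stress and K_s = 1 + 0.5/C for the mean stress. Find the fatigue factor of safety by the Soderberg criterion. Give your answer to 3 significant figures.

1.41

C = D/d = 98.0/8.3 = 11.8072; K_W = (4C−1)/(4C−4)+0.615/C = 1.1215; K_s = 1+0.5/C = 1.0423
F_a = (F_max−F_min)/2 = 203.5 N; F_m = (F_max+F_min)/2 = 496.5 N
τ_a = K_W·8F_aD/(πd³) = 1.1215 × 88.817 = 99.607 MPa
τ_m = K_s·8F_mD/(πd³) = 1.0423 × 216.7 = 225.87 MPa
Soderberg: 1/n_f = τ_a/S_se + τ_m/S_sy = 99.607/271 + 225.87/664 = 0.36755 + 0.34017 = 0.70772
n_f = 1/0.70772 = 1.413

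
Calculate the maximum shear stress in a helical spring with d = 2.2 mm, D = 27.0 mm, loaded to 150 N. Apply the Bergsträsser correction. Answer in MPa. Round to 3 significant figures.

Spring index C = D/d = 27.0/2.2 = 12.2727
K_B = (4C+2)/(4C−3) = 51.091/46.091 = 1.1085
τ₀ = 8FD/(πd³) = 8·150·27.0/(π·2.2³) = 32400/33.452 = 968.56 MPa
τ_max = K·τ₀ = 1.1085 × 968.56 = 1073.6 MPa

1070 MPa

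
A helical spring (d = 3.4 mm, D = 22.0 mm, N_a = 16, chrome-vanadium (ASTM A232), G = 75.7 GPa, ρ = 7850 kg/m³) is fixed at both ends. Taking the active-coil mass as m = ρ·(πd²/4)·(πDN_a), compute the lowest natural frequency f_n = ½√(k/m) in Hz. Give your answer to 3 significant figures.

k = Gd⁴/(8D³N_a) = (75.7×10³)(3.4⁴)/(8·22.0³·16) = 7.4222 N/mm = 7422.2 N/m
Wire length L = πDN_a = π·22.0·16 = 1105.8 mm
m = ρ·(πd²/4)·L = 7850 × 9.0792×10⁻⁶ m² × 1.1058 m = 0.078815 kg
f_n = ½√(k/m) = 0.5·√(7422.2/0.078815) = 0.5·√(94172) = 153.44 Hz

153 Hz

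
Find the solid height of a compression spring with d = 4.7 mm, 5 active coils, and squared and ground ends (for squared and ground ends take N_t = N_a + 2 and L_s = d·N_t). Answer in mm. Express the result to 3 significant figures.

32.9 mm

squared and ground ends: N_t = N_a + 2 = 5 + 2 = 7
L_s = d·N_t = 4.7 × 7 = 32.9 mm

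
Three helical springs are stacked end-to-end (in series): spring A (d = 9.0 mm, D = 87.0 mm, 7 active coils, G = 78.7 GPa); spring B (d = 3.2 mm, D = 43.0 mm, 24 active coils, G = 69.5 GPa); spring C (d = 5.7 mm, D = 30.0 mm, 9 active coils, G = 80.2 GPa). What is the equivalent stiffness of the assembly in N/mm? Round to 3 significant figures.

k_A = Gd⁴/(8D³N_a) = (78.7×10³)(9.0⁴)/(8·87.0³·7) = 14.002 N/mm
k_B = Gd⁴/(8D³N_a) = (69.5×10³)(3.2⁴)/(8·43.0³·24) = 0.4774 N/mm
k_C = Gd⁴/(8D³N_a) = (80.2×10³)(5.7⁴)/(8·30.0³·9) = 43.549 N/mm
Series: 1/k_eq = 1/14.002 + 1/0.4774 + 1/43.549 = 2.1891; k_eq = 0.45681 N/mm

0.457 N/mm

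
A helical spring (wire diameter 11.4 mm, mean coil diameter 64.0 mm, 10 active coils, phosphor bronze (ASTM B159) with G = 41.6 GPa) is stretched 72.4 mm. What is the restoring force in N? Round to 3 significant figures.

2430 N

k = Gd⁴/(8D³N_a) = (41.6×10³)(11.4⁴)/(8·64.0³·10) = 33.503 N/mm
F = k·δ = 33.503 × 72.4 = 2425.6 N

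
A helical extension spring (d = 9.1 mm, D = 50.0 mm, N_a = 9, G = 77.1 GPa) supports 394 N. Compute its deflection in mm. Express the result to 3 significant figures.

k = Gd⁴/(8D³N_a) = (77.1×10³)(9.1⁴)/(8·50.0³·9) = 58.746 N/mm
δ = F/k = 394 / 58.746 = 6.7069 mm

6.71 mm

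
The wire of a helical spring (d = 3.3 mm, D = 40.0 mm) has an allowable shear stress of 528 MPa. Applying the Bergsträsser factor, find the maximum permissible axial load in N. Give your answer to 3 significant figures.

C = D/d = 40.0/3.3 = 12.1212
K_B = (4C+2)/(4C−3) = 50.485/45.485 = 1.1099
τ_max = K·8FD/(πd³) → F_max = τ_allow·πd³/(8DK)
F_max = 528·π·3.3³/(8·40.0·1.1099) = 59611/355.18 = 167.83 N

168 N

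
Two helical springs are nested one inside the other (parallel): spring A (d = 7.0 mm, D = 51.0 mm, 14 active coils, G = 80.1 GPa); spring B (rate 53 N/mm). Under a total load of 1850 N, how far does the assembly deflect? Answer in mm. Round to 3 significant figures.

28.1 mm

k_A = Gd⁴/(8D³N_a) = (80.1×10³)(7.0⁴)/(8·51.0³·14) = 12.945 N/mm
Parallel: k_eq = 12.945 + 53 = 65.945 N/mm
δ = F/k_eq = 1850/65.945 = 28.054 mm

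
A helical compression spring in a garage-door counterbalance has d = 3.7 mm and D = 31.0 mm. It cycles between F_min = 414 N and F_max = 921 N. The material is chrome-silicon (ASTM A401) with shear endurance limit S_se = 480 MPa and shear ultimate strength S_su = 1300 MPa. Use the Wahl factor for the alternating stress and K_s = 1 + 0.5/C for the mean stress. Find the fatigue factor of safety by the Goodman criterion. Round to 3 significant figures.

C = D/d = 31.0/3.7 = 8.3784; K_W = (4C−1)/(4C−4)+0.615/C = 1.1751; K_s = 1+0.5/C = 1.0597
F_a = (F_max−F_min)/2 = 253.5 N; F_m = (F_max+F_min)/2 = 667.5 N
τ_a = K_W·8F_aD/(πd³) = 1.1751 × 395.07 = 464.23 MPa
τ_m = K_s·8F_mD/(πd³) = 1.0597 × 1040.3 = 1102.4 MPa
Goodman: 1/n_f = τ_a/S_se + τ_m/S_su = 464.23/480 + 1102.4/1300 = 0.96714 + 0.84797 = 1.8151
n_f = 1/1.8151 = 0.5509

0.551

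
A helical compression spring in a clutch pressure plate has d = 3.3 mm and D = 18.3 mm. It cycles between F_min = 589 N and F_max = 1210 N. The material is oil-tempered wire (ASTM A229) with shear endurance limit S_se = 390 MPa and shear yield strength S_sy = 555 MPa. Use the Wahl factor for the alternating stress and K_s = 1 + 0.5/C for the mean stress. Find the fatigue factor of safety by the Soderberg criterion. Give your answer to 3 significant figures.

0.277

C = D/d = 18.3/3.3 = 5.5455; K_W = (4C−1)/(4C−4)+0.615/C = 1.2759; K_s = 1+0.5/C = 1.0902
F_a = (F_max−F_min)/2 = 310.5 N; F_m = (F_max+F_min)/2 = 899.5 N
τ_a = K_W·8F_aD/(πd³) = 1.2759 × 402.63 = 513.72 MPa
τ_m = K_s·8F_mD/(πd³) = 1.0902 × 1166.4 = 1271.6 MPa
Soderberg: 1/n_f = τ_a/S_se + τ_m/S_sy = 513.72/390 + 1271.6/555 = 1.31724 + 2.29113 = 3.6084
n_f = 1/3.6084 = 0.2771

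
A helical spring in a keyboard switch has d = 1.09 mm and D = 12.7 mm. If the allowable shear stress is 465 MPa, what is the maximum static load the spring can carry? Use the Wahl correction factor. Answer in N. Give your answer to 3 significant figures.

C = D/d = 12.7/1.09 = 11.6514
K_W = (4C−1)/(4C−4) + 0.615/C = 45.606/42.606 + 0.0528 = 1.1232
τ_max = K·8FD/(πd³) → F_max = τ_allow·πd³/(8DK)
F_max = 465·π·1.09³/(8·12.7·1.1232) = 1891.8/114.12 = 16.578 N

16.6 N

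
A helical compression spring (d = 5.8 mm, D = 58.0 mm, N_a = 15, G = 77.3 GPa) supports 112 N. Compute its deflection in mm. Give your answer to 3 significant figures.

k = Gd⁴/(8D³N_a) = (77.3×10³)(5.8⁴)/(8·58.0³·15) = 3.7362 N/mm
δ = F/k = 112 / 3.7362 = 29.977 mm

30.0 mm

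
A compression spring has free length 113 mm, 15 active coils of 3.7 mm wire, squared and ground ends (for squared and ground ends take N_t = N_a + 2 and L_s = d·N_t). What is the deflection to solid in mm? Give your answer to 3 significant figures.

50.1 mm

N_t = 17; L_s = 3.7·17 = 62.9 mm
δ_solid = L₀ − L_s = 113 − 62.9 = 50.1 mm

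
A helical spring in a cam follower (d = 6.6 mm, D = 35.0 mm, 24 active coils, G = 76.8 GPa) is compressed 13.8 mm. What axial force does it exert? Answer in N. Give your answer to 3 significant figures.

k = Gd⁴/(8D³N_a) = (76.8×10³)(6.6⁴)/(8·35.0³·24) = 17.702 N/mm
F = k·δ = 17.702 × 13.8 = 244.29 N

244 N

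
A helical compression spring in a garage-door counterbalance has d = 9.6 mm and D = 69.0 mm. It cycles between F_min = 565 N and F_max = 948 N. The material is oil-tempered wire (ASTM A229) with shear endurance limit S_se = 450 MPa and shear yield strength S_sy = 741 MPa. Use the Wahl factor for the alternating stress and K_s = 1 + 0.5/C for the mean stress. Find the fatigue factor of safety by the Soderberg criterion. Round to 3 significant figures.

C = D/d = 69.0/9.6 = 7.1875; K_W = (4C−1)/(4C−4)+0.615/C = 1.2068; K_s = 1+0.5/C = 1.0696
F_a = (F_max−F_min)/2 = 191.5 N; F_m = (F_max+F_min)/2 = 756.5 N
τ_a = K_W·8F_aD/(πd³) = 1.2068 × 38.032 = 45.896 MPa
τ_m = K_s·8F_mD/(πd³) = 1.0696 × 150.24 = 160.69 MPa
Soderberg: 1/n_f = τ_a/S_se + τ_m/S_sy = 45.896/450 + 160.69/741 = 0.10199 + 0.21686 = 0.31885
n_f = 1/0.31885 = 3.136

3.14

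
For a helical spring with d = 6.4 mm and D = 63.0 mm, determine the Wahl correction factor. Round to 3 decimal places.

C = D/d = 63.0/6.4 = 9.8438
K_W = (4C−1)/(4C−4) + 0.615/C = 38.375/35.375 + 0.0625 = 1.1473

1.147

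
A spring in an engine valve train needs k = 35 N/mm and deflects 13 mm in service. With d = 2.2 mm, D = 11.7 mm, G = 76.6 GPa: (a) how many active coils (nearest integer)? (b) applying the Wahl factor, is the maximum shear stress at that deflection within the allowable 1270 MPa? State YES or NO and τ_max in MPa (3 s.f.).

N_a = Gd⁴/(8D³k) = (76.6×10³)(2.2⁴)/(8·11.7³·35) = 4.001 → N_a = 4
Actual rate k = Gd⁴/(8D³·4) = 35.012 N/mm
Working load F = kδ = 35.012·13 = 455.15 N
C = 11.7/2.2 = 5.3182; K_W = (4C−1)/(4C−4)+0.615/C = 1.2893
τ_max = K_W·8FD/(πd³) = 1.2893·1273.5 = 1642 MPa
τ_max > 1270 MPa → exceeds allowable

(a) 4 coils; (b) NO, τ_max = 1640 MPa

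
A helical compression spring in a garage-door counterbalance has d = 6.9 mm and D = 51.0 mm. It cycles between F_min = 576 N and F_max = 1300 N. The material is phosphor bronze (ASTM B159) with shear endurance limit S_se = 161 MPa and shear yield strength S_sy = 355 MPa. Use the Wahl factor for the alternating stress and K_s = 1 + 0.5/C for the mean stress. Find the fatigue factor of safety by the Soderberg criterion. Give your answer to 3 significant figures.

0.458

C = D/d = 51.0/6.9 = 7.3913; K_W = (4C−1)/(4C−4)+0.615/C = 1.2006; K_s = 1+0.5/C = 1.0676
F_a = (F_max−F_min)/2 = 362 N; F_m = (F_max+F_min)/2 = 938 N
τ_a = K_W·8F_aD/(πd³) = 1.2006 × 143.11 = 171.81 MPa
τ_m = K_s·8F_mD/(πd³) = 1.0676 × 370.82 = 395.91 MPa
Soderberg: 1/n_f = τ_a/S_se + τ_m/S_sy = 171.81/161 + 395.91/355 = 1.06715 + 1.11523 = 2.1824
n_f = 1/2.1824 = 0.4582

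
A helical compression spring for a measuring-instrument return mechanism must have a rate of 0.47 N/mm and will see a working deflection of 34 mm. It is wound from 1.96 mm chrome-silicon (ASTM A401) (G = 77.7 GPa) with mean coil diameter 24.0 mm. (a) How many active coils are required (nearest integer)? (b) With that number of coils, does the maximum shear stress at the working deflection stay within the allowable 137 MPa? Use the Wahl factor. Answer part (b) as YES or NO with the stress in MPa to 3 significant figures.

(a) 22 coils; (b) NO, τ_max = 145 MPa

N_a = Gd⁴/(8D³k) = (77.7×10³)(1.96⁴)/(8·24.0³·0.47) = 22.06 → N_a = 22
Actual rate k = Gd⁴/(8D³·22) = 0.4713 N/mm
Working load F = kδ = 0.4713·34 = 16.024 N
C = 24.0/1.96 = 12.2449; K_W = (4C−1)/(4C−4)+0.615/C = 1.1169
τ_max = K_W·8FD/(πd³) = 1.1169·130.07 = 145.27 MPa
τ_max > 137 MPa → exceeds allowable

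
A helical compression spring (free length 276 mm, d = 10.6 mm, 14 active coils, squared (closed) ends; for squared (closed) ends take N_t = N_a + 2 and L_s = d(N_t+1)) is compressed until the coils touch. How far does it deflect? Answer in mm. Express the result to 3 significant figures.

N_t = 16; L_s = 10.6·17 = 180.2 mm
δ_solid = L₀ − L_s = 276 − 180.2 = 95.8 mm

95.8 mm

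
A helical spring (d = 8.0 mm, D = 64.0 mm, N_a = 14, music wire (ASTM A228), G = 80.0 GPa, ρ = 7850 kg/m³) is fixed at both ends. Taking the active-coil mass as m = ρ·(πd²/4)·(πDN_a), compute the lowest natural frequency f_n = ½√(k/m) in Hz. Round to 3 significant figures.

50.1 Hz

k = Gd⁴/(8D³N_a) = (80.0×10³)(8.0⁴)/(8·64.0³·14) = 11.161 N/mm = 11161 N/m
Wire length L = πDN_a = π·64.0·14 = 2814.9 mm
m = ρ·(πd²/4)·L = 7850 × 50.265×10⁻⁶ m² × 2.8149 m = 1.1107 kg
f_n = ½√(k/m) = 0.5·√(11161/1.1107) = 0.5·√(10048) = 50.121 Hz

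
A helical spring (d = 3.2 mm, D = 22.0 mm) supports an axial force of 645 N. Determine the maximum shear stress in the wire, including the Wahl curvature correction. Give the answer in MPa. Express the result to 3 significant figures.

Spring index C = D/d = 22.0/3.2 = 6.8750
K_W = (4C−1)/(4C−4) + 0.615/C = 26.500/23.500 + 0.0895 = 1.2171
τ₀ = 8FD/(πd³) = 8·645·22.0/(π·3.2³) = 113520/102.94 = 1102.7 MPa
τ_max = K·τ₀ = 1.2171 × 1102.7 = 1342.2 MPa

1340 MPa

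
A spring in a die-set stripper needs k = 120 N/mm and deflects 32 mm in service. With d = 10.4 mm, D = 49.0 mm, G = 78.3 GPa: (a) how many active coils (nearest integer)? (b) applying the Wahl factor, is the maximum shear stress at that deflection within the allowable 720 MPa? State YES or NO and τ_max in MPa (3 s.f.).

(a) 8 coils; (b) YES, τ_max = 575 MPa

N_a = Gd⁴/(8D³k) = (78.3×10³)(10.4⁴)/(8·49.0³·120) = 8.11 → N_a = 8
Actual rate k = Gd⁴/(8D³·8) = 121.65 N/mm
Working load F = kδ = 121.65·32 = 3892.9 N
C = 49.0/10.4 = 4.7115; K_W = (4C−1)/(4C−4)+0.615/C = 1.3326
τ_max = K_W·8FD/(πd³) = 1.3326·431.83 = 575.46 MPa
τ_max ≤ 720 MPa → acceptable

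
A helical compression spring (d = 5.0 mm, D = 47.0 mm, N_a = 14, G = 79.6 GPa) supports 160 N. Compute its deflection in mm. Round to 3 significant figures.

37.4 mm

k = Gd⁴/(8D³N_a) = (79.6×10³)(5.0⁴)/(8·47.0³·14) = 4.2784 N/mm
δ = F/k = 160 / 4.2784 = 37.397 mm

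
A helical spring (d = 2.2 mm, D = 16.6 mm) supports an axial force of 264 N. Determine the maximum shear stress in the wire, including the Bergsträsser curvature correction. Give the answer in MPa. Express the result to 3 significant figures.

Spring index C = D/d = 16.6/2.2 = 7.5455
K_B = (4C+2)/(4C−3) = 32.182/27.182 = 1.1839
τ₀ = 8FD/(πd³) = 8·264·16.6/(π·2.2³) = 35059.2/33.452 = 1048.1 MPa
τ_max = K·τ₀ = 1.1839 × 1048.1 = 1240.8 MPa

1240 MPa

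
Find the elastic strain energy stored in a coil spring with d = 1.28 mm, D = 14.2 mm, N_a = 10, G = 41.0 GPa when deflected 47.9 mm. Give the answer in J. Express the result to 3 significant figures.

0.551 J

k = Gd⁴/(8D³N_a) = (41.0×10³)(1.28⁴)/(8·14.2³·10) = 0.48047 N/mm
U = ½kδ² = 0.5 × 0.48047 × 47.9² = 551.2 N·mm = 0.5512 J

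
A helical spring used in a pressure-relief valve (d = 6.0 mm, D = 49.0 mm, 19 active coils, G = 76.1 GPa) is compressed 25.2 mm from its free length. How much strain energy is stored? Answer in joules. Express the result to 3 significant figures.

1.75 J

k = Gd⁴/(8D³N_a) = (76.1×10³)(6.0⁴)/(8·49.0³·19) = 5.5152 N/mm
U = ½kδ² = 0.5 × 5.5152 × 25.2² = 1751.2 N·mm = 1.7512 J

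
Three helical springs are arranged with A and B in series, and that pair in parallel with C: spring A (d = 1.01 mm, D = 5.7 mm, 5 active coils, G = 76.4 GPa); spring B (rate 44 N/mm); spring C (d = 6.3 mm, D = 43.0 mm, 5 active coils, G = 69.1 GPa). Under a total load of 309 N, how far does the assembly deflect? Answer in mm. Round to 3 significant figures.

7.21 mm

k_A = Gd⁴/(8D³N_a) = (76.4×10³)(1.01⁴)/(8·5.7³·5) = 10.732 N/mm
k_C = Gd⁴/(8D³N_a) = (69.1×10³)(6.3⁴)/(8·43.0³·5) = 34.227 N/mm
Springs A,B series: k_AB = 1/(1/10.732+1/44) = 8.6279 N/mm; parallel with C: k_eq = 8.6279+34.227 = 42.855 N/mm
δ = F/k_eq = 309/42.855 = 7.2103 mm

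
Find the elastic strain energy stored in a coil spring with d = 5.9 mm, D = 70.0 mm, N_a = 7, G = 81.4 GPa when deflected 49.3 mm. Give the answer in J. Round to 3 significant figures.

k = Gd⁴/(8D³N_a) = (81.4×10³)(5.9⁴)/(8·70.0³·7) = 5.1351 N/mm
U = ½kδ² = 0.5 × 5.1351 × 49.3² = 6240.4 N·mm = 6.2404 J

6.24 J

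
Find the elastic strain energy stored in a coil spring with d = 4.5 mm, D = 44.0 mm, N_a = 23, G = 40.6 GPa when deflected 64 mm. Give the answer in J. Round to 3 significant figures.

k = Gd⁴/(8D³N_a) = (40.6×10³)(4.5⁴)/(8·44.0³·23) = 1.0622 N/mm
U = ½kδ² = 0.5 × 1.0622 × 64² = 2175.4 N·mm = 2.1754 J

2.18 J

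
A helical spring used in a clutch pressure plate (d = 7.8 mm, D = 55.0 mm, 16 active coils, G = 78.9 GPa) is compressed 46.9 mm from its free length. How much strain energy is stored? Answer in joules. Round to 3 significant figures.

15.1 J

k = Gd⁴/(8D³N_a) = (78.9×10³)(7.8⁴)/(8·55.0³·16) = 13.714 N/mm
U = ½kδ² = 0.5 × 13.714 × 46.9² = 15082 N·mm = 15.082 J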